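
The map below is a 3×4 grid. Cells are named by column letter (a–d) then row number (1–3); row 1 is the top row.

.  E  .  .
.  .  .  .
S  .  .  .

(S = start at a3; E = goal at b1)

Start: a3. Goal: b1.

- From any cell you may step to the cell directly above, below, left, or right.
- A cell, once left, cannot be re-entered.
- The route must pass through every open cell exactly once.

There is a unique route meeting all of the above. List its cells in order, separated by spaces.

Need to visit all 12 open cells exactly once, starting at a3 and ending at b1.
Cell d3 has only two open neighbours (d2 and c3), so the path must pass straight through it: one of those is the cell it's entered from and the other is where it exits.
Route from a3: 3× right (reaching d3), 2× up (reaching d1), left to c1, down to c2, 2× left (reaching a2), up to a1, right to b1 — 11 moves in all.
Check: all 12 open cells covered.

a3 b3 c3 d3 d2 d1 c1 c2 b2 a2 a1 b1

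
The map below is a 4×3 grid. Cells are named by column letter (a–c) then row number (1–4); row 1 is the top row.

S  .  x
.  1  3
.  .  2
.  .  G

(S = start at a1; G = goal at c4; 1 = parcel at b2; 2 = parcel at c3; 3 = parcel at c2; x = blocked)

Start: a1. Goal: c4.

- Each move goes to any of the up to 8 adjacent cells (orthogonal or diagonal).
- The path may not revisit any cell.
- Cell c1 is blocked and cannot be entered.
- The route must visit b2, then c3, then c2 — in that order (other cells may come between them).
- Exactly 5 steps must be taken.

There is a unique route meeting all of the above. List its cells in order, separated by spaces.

a1 b2 c3 c2 b3 c4

The waypoints must appear in the order b2, c3, c2, with no cell reused.
Route from a1: down-right 2 to c3, up 1 to c2, down-left 1 to b3, down-right 1 to c4 — 5 moves in all.
Check: order respected (1 at step 1, 2 at step 2, 3 at step 3); 5 moves as required.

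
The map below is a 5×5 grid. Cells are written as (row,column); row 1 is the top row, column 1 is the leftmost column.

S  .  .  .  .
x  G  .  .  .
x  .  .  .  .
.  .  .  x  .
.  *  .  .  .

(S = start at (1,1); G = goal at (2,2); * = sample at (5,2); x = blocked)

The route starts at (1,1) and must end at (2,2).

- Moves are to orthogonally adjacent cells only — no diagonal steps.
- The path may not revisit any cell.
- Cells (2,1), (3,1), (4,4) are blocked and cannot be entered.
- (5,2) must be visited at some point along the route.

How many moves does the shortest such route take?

Any route passes through (5,2) somewhere between (1,1) and (2,2). Summing Manhattan distances along the two legs ((1,1) → (5,2) → (2,2)) gives a lower bound of 5 + 3 = 8 moves.
The shortest route satisfying every rule uses 10 moves: (1,1) → (1,2) → (1,3) → (2,3) → (3,3) → (4,3) → (5,3) → (5,2) → (4,2) → (3,2) → (2,2).
The bound of 8 isn't tight here; checking systematically, no route of length 8 through 9 satisfies every constraint, so 10 is the minimum.

10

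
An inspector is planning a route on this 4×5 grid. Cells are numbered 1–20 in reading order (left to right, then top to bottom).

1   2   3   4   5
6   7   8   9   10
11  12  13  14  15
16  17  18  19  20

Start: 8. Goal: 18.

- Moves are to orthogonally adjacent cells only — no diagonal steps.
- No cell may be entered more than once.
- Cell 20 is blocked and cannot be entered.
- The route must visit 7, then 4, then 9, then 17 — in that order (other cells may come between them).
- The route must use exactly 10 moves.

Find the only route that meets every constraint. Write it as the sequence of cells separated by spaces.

8 7 2 3 4 9 14 13 12 17 18

The waypoints must appear in the order 7, 4, 9, 17, with no cell reused.
Route from 8: left to 7, up to 2, 2× right (reaching 4), 2× down (reaching 14), 2× left (reaching 12), down to 17, right to 18 — 10 moves in all.
Check: order respected (7 at step 1, 4 at step 4, 9 at step 5, 17 at step 9); 10 moves as required.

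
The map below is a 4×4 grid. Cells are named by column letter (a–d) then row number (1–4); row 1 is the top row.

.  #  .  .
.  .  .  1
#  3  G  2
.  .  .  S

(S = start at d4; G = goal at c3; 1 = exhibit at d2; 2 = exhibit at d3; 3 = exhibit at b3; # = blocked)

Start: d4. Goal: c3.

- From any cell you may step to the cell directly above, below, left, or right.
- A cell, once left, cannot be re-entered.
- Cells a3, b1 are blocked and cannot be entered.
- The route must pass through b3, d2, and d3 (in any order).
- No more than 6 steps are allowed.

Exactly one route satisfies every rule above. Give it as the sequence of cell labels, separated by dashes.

d4 - d3 - d2 - c2 - b2 - b3 - c3

Any route must reach b3, d2, and d3 and still end at c3 within 6 moves, so the order of the required stops is forced.
Route from d4: 2× up (reaching d2), 2× left (reaching b2), down to b3, right to c3 — 6 moves in all.
Check: all required cells visited; 6 ≤ 6 moves.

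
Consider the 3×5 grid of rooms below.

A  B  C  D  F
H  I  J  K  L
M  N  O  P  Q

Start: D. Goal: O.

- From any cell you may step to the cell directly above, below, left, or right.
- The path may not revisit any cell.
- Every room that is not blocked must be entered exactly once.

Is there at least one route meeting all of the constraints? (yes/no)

no

Colour the cells like a checkerboard: each orthogonal step flips colour, so a Hamiltonian route alternates colours. Here there are 8 cells of one colour and 7 of the other, with start on the opposite colour to the goal — the counts and endpoints can't be arranged into an alternating sequence of length 15, so no Hamiltonian route exists.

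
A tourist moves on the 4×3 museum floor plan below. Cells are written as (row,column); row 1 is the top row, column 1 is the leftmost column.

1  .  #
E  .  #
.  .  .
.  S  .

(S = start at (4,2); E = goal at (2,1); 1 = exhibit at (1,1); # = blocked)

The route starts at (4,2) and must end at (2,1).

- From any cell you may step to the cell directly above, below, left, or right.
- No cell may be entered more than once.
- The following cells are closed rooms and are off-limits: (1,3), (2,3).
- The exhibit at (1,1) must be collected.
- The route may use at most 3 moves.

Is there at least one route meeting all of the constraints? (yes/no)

no

Even ignoring the no-revisit rule, getting from (4,2) to (2,1) via (1,1) needs at least 4 + 1 = 5 moves (Manhattan distance per leg), which exceeds the 3-move limit.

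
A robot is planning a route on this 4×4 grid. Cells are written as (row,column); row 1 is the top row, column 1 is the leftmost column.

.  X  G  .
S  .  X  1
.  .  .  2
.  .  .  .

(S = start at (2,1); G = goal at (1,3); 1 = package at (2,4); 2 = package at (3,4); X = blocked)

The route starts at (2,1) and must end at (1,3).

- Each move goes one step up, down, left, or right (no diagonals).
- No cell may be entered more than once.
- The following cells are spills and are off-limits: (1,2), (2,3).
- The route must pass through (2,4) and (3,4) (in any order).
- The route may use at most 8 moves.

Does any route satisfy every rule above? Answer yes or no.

One route that works: (2,1) → (3,1) → (3,2) → (3,3) → (3,4) → (2,4) → (1,4) → (1,3).

yes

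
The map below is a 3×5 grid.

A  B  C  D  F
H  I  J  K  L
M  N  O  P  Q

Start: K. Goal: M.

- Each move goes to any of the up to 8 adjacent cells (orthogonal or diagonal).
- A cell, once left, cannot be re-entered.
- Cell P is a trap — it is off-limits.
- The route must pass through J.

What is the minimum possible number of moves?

3

Any route passes through J somewhere between K and M. Summing Chebyshev distances along the two legs (K → J → M) gives a lower bound of 1 + 2 = 3 moves.
A route of 3 moves achieves this: K → J → I → M.
Since 3 matches the lower bound, it is optimal.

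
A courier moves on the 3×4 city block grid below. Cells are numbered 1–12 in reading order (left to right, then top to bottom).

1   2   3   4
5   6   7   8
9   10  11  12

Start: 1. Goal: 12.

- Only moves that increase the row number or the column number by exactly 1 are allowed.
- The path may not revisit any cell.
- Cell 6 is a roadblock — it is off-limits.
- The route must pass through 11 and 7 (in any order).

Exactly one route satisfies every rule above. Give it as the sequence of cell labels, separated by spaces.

Moves only go right or down, so the column and row indices never decrease.
Route from 1: right 2 to 3, down 2 to 11, right 1 to 12 — 5 moves in all.
Check: all required cells visited.

1 2 3 7 11 12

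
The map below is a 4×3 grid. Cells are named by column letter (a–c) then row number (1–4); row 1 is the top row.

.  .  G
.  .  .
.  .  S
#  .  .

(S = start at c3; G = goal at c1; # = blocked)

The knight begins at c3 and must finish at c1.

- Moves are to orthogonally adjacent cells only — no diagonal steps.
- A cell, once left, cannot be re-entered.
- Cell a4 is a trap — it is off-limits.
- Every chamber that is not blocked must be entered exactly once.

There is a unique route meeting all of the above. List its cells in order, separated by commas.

Need to visit all 11 open cells exactly once, starting at c3 and ending at c1.
Route from c3: down to c4, left to b4, up to b3, left to a3, 2× up (reaching a1), right to b1, down to b2, right to c2, up to c1 — 10 moves in all.
Check: all 11 open cells covered.

c3, c4, b4, b3, a3, a2, a1, b1, b2, c2, c1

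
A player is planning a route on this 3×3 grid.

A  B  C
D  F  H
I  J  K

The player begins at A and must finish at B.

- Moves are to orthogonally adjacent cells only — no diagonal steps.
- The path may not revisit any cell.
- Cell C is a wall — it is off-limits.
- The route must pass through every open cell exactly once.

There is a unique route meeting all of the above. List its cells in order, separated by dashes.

Need to visit all 8 open cells exactly once, starting at A and ending at B.
Cell K has only two open neighbours (H and J), so the path must pass straight through it: one of those is the cell it's entered from and the other is where it exits.
Route from A: 2× down (reaching I), 2× right (reaching K), up to H, left to F, up to B — 7 moves in all.
Check: all 8 open cells covered.

A - D - I - J - K - H - F - B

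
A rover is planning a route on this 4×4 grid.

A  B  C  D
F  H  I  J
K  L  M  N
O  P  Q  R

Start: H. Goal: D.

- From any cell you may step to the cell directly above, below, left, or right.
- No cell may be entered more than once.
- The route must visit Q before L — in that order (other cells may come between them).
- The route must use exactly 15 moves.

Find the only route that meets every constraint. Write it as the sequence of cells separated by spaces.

H I J N R Q M L P O K F A B C D

The waypoints must appear in the order Q, L, with no cell reused.
Route from H: 2× right (reaching J), 2× down (reaching R), left to Q, up to M, left to L, down to P, left to O, 3× up (reaching A), 3× right (reaching D) — 15 moves in all.
Check: order respected (Q at step 5, L at step 7); 15 moves as required.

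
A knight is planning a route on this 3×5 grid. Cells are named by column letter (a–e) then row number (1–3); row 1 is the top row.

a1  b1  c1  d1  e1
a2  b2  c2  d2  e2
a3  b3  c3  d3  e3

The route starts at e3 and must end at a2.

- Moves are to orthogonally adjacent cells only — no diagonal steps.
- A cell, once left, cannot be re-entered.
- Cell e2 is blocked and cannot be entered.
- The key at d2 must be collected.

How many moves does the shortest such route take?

5

Any route passes through d2 somewhere between e3 and a2. Summing Manhattan distances along the two legs (e3 → d2 → a2) gives a lower bound of 2 + 3 = 5 moves.
A route of 5 moves achieves this: e3 → d3 → d2 → c2 → b2 → a2.
Since 5 matches the lower bound, it is optimal.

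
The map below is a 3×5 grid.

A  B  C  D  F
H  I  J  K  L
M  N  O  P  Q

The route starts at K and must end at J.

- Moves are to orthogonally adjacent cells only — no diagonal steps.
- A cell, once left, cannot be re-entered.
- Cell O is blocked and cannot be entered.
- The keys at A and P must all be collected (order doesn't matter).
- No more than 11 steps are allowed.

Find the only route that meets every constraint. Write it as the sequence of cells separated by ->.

K -> P -> Q -> L -> F -> D -> C -> B -> A -> H -> I -> J

The 11-move cap with required stops at A, P leaves no slack for detours.
Route from K: down to P, right to Q, 2× up (reaching F), 4× left (reaching A), down to H, 2× right (reaching J) — 11 moves in all.
Check: all required cells visited; 11 ≤ 11 moves.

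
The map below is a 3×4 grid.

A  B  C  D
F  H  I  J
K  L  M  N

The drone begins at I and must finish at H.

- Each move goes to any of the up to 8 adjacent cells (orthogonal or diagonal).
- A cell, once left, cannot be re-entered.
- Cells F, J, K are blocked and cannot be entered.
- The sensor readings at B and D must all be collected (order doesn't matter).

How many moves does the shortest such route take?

4

Any route passes through B and D in some order between I and H. Summing Chebyshev distances along each leg and taking the cheapest ordering (I → D → B → H) gives a lower bound of 1 + 2 + 1 = 4 moves.
A route of 4 moves achieves this: I → D → C → B → H.
Since 4 matches the lower bound, it is optimal.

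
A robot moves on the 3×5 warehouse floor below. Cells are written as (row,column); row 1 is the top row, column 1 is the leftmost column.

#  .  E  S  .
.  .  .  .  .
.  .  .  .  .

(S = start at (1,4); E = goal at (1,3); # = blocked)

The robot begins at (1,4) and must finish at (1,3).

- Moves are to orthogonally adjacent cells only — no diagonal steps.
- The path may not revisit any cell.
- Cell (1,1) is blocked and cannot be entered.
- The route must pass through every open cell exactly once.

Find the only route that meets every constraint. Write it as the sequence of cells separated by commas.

(1,4), (1,5), (2,5), (3,5), (3,4), (2,4), (2,3), (3,3), (3,2), (3,1), (2,1), (2,2), (1,2), (1,3)

Need to visit all 14 open cells exactly once, starting at (1,4) and ending at (1,3).
Route from (1,4): right 1 to (1,5), down 2 to (3,5), left 1 to (3,4), up 1 to (2,4), left 1 to (2,3), down 1 to (3,3), left 2 to (3,1), up 1 to (2,1), right 1 to (2,2), up 1 to (1,2), right 1 to (1,3) — 13 moves in all.
Check: all 14 open cells covered.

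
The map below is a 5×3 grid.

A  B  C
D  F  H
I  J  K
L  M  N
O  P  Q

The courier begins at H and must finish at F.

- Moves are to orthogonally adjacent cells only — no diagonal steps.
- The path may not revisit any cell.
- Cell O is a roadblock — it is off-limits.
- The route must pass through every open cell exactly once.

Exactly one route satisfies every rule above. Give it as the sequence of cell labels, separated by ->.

H -> C -> B -> A -> D -> I -> L -> M -> P -> Q -> N -> K -> J -> F

Need to visit all 14 open cells exactly once, starting at H and ending at F.
Cell Q has only two open neighbours (N and P), so the path must pass straight through it: one of those is the cell it's entered from and the other is where it exits.
Route from H: up 1 to C, left 2 to A, down 3 to L, right 1 to M, down 1 to P, right 1 to Q, up 2 to K, left 1 to J, up 1 to F — 13 moves in all.
Check: all 14 open cells covered.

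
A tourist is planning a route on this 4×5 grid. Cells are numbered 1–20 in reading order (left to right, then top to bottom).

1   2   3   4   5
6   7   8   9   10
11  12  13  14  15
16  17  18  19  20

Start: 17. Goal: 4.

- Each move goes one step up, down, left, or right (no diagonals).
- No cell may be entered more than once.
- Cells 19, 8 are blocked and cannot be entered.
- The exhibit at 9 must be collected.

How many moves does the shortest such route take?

Any route passes through 9 somewhere between 17 and 4. Summing Manhattan distances along the two legs (17 → 9 → 4) gives a lower bound of 4 + 1 = 5 moves.
A route of 5 moves achieves this: 17 → 12 → 13 → 14 → 9 → 4.
Since 5 matches the lower bound, it is optimal.

5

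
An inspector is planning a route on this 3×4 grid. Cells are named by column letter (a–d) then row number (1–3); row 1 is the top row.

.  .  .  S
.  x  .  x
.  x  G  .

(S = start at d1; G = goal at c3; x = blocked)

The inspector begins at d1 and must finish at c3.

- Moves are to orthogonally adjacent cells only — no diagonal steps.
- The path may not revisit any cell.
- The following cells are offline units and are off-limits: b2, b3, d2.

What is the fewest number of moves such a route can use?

3

The Manhattan distance from d1 to c3 is |1−3| + |4−3| = 3, so at least 3 moves are needed.
A route of 3 moves achieves this: d1 → c1 → c2 → c3.
Since 3 matches the lower bound, it is optimal.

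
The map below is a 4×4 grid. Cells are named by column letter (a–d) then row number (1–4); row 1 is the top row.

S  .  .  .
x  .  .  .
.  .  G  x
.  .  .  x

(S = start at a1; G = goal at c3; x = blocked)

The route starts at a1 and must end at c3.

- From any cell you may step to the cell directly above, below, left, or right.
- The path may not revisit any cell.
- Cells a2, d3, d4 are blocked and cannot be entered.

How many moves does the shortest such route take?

4

The Manhattan distance from a1 to c3 is |1−3| + |1−3| = 4, so at least 4 moves are needed.
A route of 4 moves achieves this: a1 → b1 → b2 → b3 → c3.
Since 4 matches the lower bound, it is optimal.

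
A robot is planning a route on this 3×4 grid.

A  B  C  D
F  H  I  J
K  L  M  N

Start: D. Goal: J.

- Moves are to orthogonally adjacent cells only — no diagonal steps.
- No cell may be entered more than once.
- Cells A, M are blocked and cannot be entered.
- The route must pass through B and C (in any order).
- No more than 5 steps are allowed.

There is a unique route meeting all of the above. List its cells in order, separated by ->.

D -> C -> B -> H -> I -> J

Any route must reach B and C and still end at J within 5 moves, so the order of the required stops is forced.
Route from D: 2× left (reaching B), down to H, 2× right (reaching J) — 5 moves in all.
Check: all required cells visited; 5 ≤ 5 moves.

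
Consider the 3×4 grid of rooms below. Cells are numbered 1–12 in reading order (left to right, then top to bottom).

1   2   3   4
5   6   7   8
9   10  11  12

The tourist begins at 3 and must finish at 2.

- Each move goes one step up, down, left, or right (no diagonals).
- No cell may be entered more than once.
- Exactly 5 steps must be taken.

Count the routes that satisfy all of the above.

Need simple routes of exactly 5 moves from 3 to 2 (Manhattan distance 1, so 2 moves are spent on a detour and 2 undoing it).
Enumerating: 3 7 11 10 6 2 | 3 7 6 5 1 2 | 3 4 8 7 6 2.
That gives 3 routes.

3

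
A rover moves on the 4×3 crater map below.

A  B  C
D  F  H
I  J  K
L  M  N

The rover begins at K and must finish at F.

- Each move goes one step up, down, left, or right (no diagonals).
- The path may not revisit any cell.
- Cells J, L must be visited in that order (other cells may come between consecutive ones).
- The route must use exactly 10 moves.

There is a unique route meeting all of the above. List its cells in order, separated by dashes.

The waypoints must appear in the order J, L, with no cell reused.
Route from K: left to J, down to M, left to L, 3× up (reaching A), 2× right (reaching C), down to H, left to F — 10 moves in all.
Check: order respected (J at step 1, L at step 3); 10 moves as required.

K - J - M - L - I - D - A - B - C - H - F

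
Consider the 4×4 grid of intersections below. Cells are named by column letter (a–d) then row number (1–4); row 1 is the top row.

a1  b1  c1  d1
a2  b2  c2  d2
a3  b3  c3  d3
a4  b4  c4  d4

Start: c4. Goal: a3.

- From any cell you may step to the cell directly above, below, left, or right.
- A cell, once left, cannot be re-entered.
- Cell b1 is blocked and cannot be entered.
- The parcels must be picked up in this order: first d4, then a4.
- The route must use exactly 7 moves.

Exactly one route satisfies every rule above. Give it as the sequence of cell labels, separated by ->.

c4 -> d4 -> d3 -> c3 -> b3 -> b4 -> a4 -> a3

The waypoints must appear in the order d4, a4, with no cell reused.
Route from c4: right 1 to d4, up 1 to d3, left 2 to b3, down 1 to b4, left 1 to a4, up 1 to a3 — 7 moves in all.
Check: order respected (d4 at step 1, a4 at step 6); 7 moves as required.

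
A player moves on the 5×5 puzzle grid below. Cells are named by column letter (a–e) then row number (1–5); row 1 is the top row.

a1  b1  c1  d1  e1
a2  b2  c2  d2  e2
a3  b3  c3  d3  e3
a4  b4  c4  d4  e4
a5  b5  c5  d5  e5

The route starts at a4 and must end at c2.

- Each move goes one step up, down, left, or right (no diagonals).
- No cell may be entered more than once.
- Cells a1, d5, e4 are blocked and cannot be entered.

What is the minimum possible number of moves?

4

The Manhattan distance from a4 to c2 is |4−2| + |1−3| = 4, so at least 4 moves are needed.
A route of 4 moves achieves this: a4 → a3 → a2 → b2 → c2.
Since 4 matches the lower bound, it is optimal.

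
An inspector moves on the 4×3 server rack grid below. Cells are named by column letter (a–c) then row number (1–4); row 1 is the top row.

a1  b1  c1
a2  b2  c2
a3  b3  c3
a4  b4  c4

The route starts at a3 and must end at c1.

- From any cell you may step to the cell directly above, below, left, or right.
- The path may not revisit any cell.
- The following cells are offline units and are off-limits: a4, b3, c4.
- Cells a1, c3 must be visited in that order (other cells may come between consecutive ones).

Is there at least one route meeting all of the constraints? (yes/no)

c3 must be visited but has only one open neighbour (c2), and it is neither the start nor the goal — the route would have to enter and leave through c2, re-entering it.

no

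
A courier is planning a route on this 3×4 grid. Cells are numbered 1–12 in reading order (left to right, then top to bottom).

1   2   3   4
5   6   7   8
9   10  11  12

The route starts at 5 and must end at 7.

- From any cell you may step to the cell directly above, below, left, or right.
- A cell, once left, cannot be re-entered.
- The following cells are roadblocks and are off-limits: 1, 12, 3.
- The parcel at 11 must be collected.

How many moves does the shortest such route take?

4

Any route passes through 11 somewhere between 5 and 7. Summing Manhattan distances along the two legs (5 → 11 → 7) gives a lower bound of 3 + 1 = 4 moves.
A route of 4 moves achieves this: 5 → 9 → 10 → 11 → 7.
Since 4 matches the lower bound, it is optimal.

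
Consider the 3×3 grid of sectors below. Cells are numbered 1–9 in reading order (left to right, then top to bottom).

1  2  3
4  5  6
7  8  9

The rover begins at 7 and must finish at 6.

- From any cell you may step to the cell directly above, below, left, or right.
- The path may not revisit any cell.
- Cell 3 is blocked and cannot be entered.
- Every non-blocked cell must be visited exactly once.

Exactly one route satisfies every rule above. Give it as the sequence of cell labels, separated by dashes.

7 - 4 - 1 - 2 - 5 - 8 - 9 - 6

Need to visit all 8 open cells exactly once, starting at 7 and ending at 6.
Cell 1 has only two open neighbours (4 and 2), so the path must pass straight through it: one of those is the cell it's entered from and the other is where it exits.
Route from 7: up 2 to 1, right 1 to 2, down 2 to 8, right 1 to 9, up 1 to 6 — 7 moves in all.
Check: all 8 open cells covered.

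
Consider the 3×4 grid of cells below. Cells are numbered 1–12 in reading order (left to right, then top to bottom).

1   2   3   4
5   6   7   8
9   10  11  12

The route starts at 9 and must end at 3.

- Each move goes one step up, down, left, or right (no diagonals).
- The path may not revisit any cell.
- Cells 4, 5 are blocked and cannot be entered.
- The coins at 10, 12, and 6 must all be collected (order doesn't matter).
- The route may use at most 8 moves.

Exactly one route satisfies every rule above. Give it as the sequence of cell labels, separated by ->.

Any route must reach 10, 12, and 6 and still end at 3 within 8 moves, so the order of the required stops is forced.
Route from 9: 3× right (reaching 12), up to 8, 2× left (reaching 6), up to 2, right to 3 — 8 moves in all.
Check: all required cells visited; 8 ≤ 8 moves.

9 -> 10 -> 11 -> 12 -> 8 -> 7 -> 6 -> 2 -> 3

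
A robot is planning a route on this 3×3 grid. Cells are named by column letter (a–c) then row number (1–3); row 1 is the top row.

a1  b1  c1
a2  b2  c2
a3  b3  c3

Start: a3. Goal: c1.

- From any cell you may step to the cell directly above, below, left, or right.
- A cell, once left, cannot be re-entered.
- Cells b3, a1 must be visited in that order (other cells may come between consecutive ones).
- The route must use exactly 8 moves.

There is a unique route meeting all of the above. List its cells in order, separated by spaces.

a3 b3 c3 c2 b2 a2 a1 b1 c1

The waypoints must appear in the order b3, a1, with no cell reused.
Route from a3: 2× right (reaching c3), up to c2, 2× left (reaching a2), up to a1, 2× right (reaching c1) — 8 moves in all.
Check: order respected (b3 at step 1, a1 at step 6); 8 moves as required.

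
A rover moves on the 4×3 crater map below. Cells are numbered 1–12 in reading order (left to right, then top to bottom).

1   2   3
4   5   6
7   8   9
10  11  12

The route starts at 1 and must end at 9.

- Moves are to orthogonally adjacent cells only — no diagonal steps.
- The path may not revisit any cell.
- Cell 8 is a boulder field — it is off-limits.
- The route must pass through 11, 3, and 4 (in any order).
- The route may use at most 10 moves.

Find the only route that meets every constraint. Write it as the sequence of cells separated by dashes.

The 10-move cap with required stops at 11, 3, 4 leaves no slack for detours.
Route from 1: right 2 to 3, down 1 to 6, left 2 to 4, down 2 to 10, right 2 to 12, up 1 to 9 — 10 moves in all.
Check: all required cells visited; 10 ≤ 10 moves.

1 - 2 - 3 - 6 - 5 - 4 - 7 - 10 - 11 - 12 - 9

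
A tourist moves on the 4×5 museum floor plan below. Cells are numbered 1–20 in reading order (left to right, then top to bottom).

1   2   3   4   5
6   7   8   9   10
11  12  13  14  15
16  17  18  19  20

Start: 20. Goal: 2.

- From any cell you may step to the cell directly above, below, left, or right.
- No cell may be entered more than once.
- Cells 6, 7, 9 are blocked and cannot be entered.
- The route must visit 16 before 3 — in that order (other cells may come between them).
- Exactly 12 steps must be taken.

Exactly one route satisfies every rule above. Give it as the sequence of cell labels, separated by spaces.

20 15 14 19 18 17 16 11 12 13 8 3 2

The waypoints must appear in the order 16, 3, with no cell reused.
Route from 20: up 1 to 15, left 1 to 14, down 1 to 19, left 3 to 16, up 1 to 11, right 2 to 13, up 2 to 3, left 1 to 2 — 12 moves in all.
Check: order respected (16 at step 6, 3 at step 11); 12 moves as required.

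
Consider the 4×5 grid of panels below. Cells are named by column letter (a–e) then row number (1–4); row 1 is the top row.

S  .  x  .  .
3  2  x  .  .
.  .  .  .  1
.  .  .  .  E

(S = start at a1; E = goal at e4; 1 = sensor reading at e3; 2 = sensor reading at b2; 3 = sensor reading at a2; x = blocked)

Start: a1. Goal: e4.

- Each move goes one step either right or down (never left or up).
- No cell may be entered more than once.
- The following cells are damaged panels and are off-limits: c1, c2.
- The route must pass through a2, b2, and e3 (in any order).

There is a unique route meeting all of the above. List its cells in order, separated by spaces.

Moves only go right or down, so the column and row indices never decrease.
Route from a1: down to a2, right to b2, down to b3, 3× right (reaching e3), down to e4 — 7 moves in all.
Check: all required cells visited.

a1 a2 b2 b3 c3 d3 e3 e4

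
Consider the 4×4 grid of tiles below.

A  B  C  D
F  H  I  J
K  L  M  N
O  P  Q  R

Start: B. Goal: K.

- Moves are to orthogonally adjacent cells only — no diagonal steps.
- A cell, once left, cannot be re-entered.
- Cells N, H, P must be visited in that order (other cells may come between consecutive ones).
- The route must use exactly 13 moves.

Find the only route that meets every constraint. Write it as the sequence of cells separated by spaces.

B C D J N R Q M I H L P O K

The waypoints must appear in the order N, H, P, with no cell reused.
Route from B: right 2 to D, down 3 to R, left 1 to Q, up 2 to I, left 1 to H, down 2 to P, left 1 to O, up 1 to K — 13 moves in all.
Check: order respected (N at step 4, H at step 9, P at step 11); 13 moves as required.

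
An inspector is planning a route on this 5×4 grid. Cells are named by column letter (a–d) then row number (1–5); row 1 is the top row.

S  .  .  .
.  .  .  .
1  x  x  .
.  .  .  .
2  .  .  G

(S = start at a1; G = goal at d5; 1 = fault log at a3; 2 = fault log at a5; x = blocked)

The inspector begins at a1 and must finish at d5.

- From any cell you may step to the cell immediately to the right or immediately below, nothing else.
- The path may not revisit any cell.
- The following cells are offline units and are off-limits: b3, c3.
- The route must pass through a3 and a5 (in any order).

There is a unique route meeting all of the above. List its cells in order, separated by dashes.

a1 - a2 - a3 - a4 - a5 - b5 - c5 - d5

Moves only go right or down, so the column and row indices never decrease.
Route from a1: down 4 to a5, right 3 to d5 — 7 moves in all.
Check: all required cells visited.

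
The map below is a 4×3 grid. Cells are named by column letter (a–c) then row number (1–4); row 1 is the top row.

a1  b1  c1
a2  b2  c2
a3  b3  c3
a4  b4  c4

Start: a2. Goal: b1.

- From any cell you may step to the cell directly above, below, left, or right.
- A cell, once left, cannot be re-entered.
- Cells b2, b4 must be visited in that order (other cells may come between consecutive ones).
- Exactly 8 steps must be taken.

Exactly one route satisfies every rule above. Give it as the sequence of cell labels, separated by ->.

a2 -> b2 -> b3 -> b4 -> c4 -> c3 -> c2 -> c1 -> b1

The waypoints must appear in the order b2, b4, with no cell reused.
Route from a2: right to b2, 2× down (reaching b4), right to c4, 3× up (reaching c1), left to b1 — 8 moves in all.
Check: order respected (b2 at step 1, b4 at step 3); 8 moves as required.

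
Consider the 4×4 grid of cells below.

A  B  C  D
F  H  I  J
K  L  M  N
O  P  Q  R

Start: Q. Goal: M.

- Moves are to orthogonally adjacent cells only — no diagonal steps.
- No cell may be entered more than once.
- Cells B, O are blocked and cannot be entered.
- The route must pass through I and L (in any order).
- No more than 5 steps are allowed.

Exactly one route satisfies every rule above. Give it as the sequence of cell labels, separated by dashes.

Q - P - L - H - I - M

The 5-move cap with required stops at I, L leaves no slack for detours.
Route from Q: left to P, 2× up (reaching H), right to I, down to M — 5 moves in all.
Check: all required cells visited; 5 ≤ 5 moves.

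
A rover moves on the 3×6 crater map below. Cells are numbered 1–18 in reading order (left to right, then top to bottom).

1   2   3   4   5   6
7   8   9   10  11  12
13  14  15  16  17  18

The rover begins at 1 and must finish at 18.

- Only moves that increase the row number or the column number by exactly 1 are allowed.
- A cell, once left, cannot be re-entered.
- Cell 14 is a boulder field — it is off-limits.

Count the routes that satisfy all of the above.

A right/down-only route from 1 to 18 makes exactly 2 down-moves and 5 right-moves in some order.
With no other constraints that would be C(7,2) = 21 routes.
Subtract routes through each blocked cell (inclusion–exclusion for overlaps): − through 14: 3 → 18.
That gives 18 routes.

18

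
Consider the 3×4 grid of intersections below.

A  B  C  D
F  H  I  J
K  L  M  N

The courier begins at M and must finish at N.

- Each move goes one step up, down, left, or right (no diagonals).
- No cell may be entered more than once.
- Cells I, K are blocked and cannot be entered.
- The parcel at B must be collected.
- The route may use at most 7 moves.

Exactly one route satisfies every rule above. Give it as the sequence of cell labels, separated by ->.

Any route must reach B and still end at N within 7 moves, so the order of the required stops is forced.
Route from M: left to L, 2× up (reaching B), 2× right (reaching D), 2× down (reaching N) — 7 moves in all.
Check: all required cells visited; 7 ≤ 7 moves.

M -> L -> H -> B -> C -> D -> J -> N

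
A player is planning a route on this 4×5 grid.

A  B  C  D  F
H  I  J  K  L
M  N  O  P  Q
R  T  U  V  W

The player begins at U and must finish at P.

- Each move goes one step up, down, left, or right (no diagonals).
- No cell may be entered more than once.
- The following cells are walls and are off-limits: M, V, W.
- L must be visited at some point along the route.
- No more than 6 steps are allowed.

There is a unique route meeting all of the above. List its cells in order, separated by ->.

The budget equals the shortest possible length, so every move has to be on a shortest route through the required cells.
Route from U: 2× up (reaching J), 2× right (reaching L), down to Q, left to P — 6 moves in all.
Check: all required cells visited; 6 ≤ 6 moves.

U -> O -> J -> K -> L -> Q -> P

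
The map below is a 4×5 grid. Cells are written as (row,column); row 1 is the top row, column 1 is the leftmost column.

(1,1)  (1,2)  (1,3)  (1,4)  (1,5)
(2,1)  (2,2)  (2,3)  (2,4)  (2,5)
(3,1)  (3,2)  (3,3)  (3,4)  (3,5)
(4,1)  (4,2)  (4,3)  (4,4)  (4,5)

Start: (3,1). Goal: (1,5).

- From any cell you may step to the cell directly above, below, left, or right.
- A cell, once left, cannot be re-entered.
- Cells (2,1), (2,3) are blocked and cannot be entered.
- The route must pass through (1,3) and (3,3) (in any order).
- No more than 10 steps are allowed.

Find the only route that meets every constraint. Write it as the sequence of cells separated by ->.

(3,1) -> (4,1) -> (4,2) -> (4,3) -> (3,3) -> (3,2) -> (2,2) -> (1,2) -> (1,3) -> (1,4) -> (1,5)

Any route must reach (1,3) and (3,3) and still end at (1,5) within 10 moves, so the order of the required stops is forced.
Route from (3,1): down 1 to (4,1), right 2 to (4,3), up 1 to (3,3), left 1 to (3,2), up 2 to (1,2), right 3 to (1,5) — 10 moves in all.
Check: all required cells visited; 10 ≤ 10 moves.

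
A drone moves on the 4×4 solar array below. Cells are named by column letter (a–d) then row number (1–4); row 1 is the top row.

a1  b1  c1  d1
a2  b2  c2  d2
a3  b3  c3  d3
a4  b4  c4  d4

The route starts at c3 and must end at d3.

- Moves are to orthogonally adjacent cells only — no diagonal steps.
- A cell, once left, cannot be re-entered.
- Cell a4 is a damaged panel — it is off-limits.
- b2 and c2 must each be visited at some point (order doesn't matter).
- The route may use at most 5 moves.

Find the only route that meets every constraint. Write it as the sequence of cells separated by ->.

c3 -> b3 -> b2 -> c2 -> d2 -> d3

The 5-move cap with required stops at b2, c2 leaves no slack for detours.
Route from c3: left 1 to b3, up 1 to b2, right 2 to d2, down 1 to d3 — 5 moves in all.
Check: all required cells visited; 5 ≤ 5 moves.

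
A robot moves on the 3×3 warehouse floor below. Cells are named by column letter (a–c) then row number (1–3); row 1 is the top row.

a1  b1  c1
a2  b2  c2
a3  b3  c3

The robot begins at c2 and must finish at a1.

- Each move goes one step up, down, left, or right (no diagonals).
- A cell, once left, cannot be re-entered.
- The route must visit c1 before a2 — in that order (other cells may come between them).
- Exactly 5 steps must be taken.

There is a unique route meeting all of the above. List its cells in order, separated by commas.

The waypoints must appear in the order c1, a2, with no cell reused.
Route from c2: up 1 to c1, left 1 to b1, down 1 to b2, left 1 to a2, up 1 to a1 — 5 moves in all.
Check: order respected (c1 at step 1, a2 at step 4); 5 moves as required.

c2, c1, b1, b2, a2, a1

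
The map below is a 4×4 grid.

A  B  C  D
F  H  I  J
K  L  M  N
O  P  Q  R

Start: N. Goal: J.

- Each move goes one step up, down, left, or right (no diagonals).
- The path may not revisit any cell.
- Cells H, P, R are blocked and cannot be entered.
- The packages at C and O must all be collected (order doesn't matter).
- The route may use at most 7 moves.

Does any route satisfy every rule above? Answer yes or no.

O must be visited but has only one open neighbour (K), and it is neither the start nor the goal — the route would have to enter and leave through K, re-entering it.

no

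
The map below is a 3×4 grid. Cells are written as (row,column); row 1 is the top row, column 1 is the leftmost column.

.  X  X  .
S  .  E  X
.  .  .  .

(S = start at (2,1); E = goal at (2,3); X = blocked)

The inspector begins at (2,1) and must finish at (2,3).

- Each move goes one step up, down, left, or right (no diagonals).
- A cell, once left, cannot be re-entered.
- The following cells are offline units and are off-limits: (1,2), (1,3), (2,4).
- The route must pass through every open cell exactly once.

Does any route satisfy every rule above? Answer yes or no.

no

Cell (1,1) has only one open neighbour but is neither the start nor the goal, so a Hamiltonian route would have to both enter and leave it through the same neighbour — impossible without revisiting.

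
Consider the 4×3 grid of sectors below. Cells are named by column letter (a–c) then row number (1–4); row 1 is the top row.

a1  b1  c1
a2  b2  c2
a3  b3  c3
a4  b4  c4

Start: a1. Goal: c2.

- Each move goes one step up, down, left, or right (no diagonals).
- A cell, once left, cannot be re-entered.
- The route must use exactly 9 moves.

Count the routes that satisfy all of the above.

Need simple routes of exactly 9 moves from a1 to c2 (Manhattan distance 3, so 3 moves are spent on a detour and 3 undoing it).
Enumerating: a1 a2 a3 a4 b4 b3 b2 b1 c1 c2 | a1 a2 a3 a4 b4 c4 c3 b3 b2 c2 | a1 a2 b2 b3 a3 a4 b4 c4 c3 c2 | a1 b1 b2 b3 a3 a4 b4 c4 c3 c2 | a1 b1 b2 a2 a3 a4 b4 b3 c3 c2 | a1 b1 b2 a2 a3 a4 b4 c4 c3 c2 | a1 b1 b2 a2 a3 b3 b4 c4 c3 c2.
That gives 7 routes.

7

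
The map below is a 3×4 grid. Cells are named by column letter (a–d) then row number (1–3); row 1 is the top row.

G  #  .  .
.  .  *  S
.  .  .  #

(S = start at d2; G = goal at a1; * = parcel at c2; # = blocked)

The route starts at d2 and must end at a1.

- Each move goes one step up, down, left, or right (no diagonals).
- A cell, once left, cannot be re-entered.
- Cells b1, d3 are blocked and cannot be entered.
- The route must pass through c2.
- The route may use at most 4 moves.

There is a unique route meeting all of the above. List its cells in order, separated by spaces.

The 4-move cap with required stops at c2 leaves no slack for detours.
Route from d2: left 3 to a2, up 1 to a1 — 4 moves in all.
Check: all required cells visited; 4 ≤ 4 moves.

d2 c2 b2 a2 a1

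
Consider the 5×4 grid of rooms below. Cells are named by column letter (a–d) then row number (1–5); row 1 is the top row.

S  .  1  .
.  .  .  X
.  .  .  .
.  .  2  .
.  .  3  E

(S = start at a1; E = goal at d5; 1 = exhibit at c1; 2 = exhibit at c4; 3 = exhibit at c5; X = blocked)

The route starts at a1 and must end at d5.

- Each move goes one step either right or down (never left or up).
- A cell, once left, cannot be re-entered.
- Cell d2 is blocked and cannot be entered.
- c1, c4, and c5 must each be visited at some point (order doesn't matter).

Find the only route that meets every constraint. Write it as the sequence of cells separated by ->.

a1 -> b1 -> c1 -> c2 -> c3 -> c4 -> c5 -> d5

Moves only go right or down, so the column and row indices never decrease.
Route from a1: 2× right (reaching c1), 4× down (reaching c5), right to d5 — 7 moves in all.
Check: all required cells visited.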